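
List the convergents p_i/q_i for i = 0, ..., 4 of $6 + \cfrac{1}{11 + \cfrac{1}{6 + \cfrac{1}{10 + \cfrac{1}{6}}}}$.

6/1, 67/11, 408/67, 4147/681, 25290/4153

Using the convergent recurrence p_i = a_i*p_{i-1} + p_{i-2}, q_i = a_i*q_{i-1} + q_{i-2} with p_{-2}=0, p_{-1}=1, q_{-2}=1, q_{-1}=0:
  i=0: a_0=6, p_0 = 6*1 + 0 = 6, q_0 = 6*0 + 1 = 1.
  i=1: a_1=11, p_1 = 11*6 + 1 = 67, q_1 = 11*1 + 0 = 11.
  i=2: a_2=6, p_2 = 6*67 + 6 = 408, q_2 = 6*11 + 1 = 67.
  i=3: a_3=10, p_3 = 10*408 + 67 = 4147, q_3 = 10*67 + 11 = 681.
  i=4: a_4=6, p_4 = 6*4147 + 408 = 25290, q_4 = 6*681 + 67 = 4153.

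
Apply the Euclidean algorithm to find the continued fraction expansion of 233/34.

Run the Euclidean algorithm on 233 and 34; the successive quotients are the partial quotients a_0, a_1, ... (each step inverts the fractional part left over by the previous one):
  233 = 6*34 + 29, so a_0 = 6.
  34 = 1*29 + 5, so a_1 = 1.
  29 = 5*5 + 4, so a_2 = 5.
  5 = 1*4 + 1, so a_3 = 1.
  4 = 4*1 + 0, so a_4 = 4.
The remainder reaches 0 after 5 divisions, so the expansion has 5 partial quotients, read off in order.

[6; 1, 5, 1, 4]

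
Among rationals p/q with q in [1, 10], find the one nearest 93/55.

17/10

Expand x = 93/55 as a continued fraction with the Euclidean algorithm:
  93 = 1*55 + 38, so a_0 = 1.
  55 = 1*38 + 17, so a_1 = 1.
  38 = 2*17 + 4, so a_2 = 2.
  17 = 4*4 + 1, so a_3 = 4.
  4 = 4*1 + 0, so a_4 = 4.
so x = [1; 1, 2, 4, 4].
Convergents (p_i = a_i*p_{i-1} + p_{i-2}, q_i = a_i*q_{i-1} + q_{i-2} with p_{-2}=0, p_{-1}=1, q_{-2}=1, q_{-1}=0), until the denominator exceeds 10:
  i=0: a_0=1, p_0 = 1*1 + 0 = 1, q_0 = 1*0 + 1 = 1.
  i=1: a_1=1, p_1 = 1*1 + 1 = 2, q_1 = 1*1 + 0 = 1.
  i=2: a_2=2, p_2 = 2*2 + 1 = 5, q_2 = 2*1 + 1 = 3.
  i=3: a_3=4, p_3 = 4*5 + 2 = 22, q_3 = 4*3 + 1 = 13.
q_3 = 13 > 10, so the last convergent with denominator <= 10 is p_2/q_2 = 5/3.
The closest fraction with denominator <= 10 is either p_2/q_2 or the intermediate fraction (k*p_2 + p_1)/(k*q_2 + q_1) with the largest k >= 1 whose denominator stays <= 10; these approach x as k grows, and every other convergent or intermediate fraction in range is farther away.
Largest k: floor((10 - q_1)/q_2) = floor((10 - 1)/3) = 3.
That gives (3*5 + 2)/(3*3 + 1) = 17/10.
Compare the errors: |x - 5/3| = |93*3 - 5*55|/(55*3) = 4/165, and |x - 17/10| = |93*10 - 17*55|/(55*10) = 5/550.
Cross-multiplying, 5*165 = 825 < 2200 = 4*550, so 5/550 is smaller: the intermediate fraction 17/10 is closer to x than 5/3.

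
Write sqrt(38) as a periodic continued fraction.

Write x_i = (sqrt(38) + m_i)/d_i with (m_0, d_0) = (0, 1). a_0 = floor(sqrt(38)) = 6, since 6^2 = 36 <= 38 < 49 = 7^2.
Iterate m_{i+1} = d_i*a_i - m_i, d_{i+1} = (38 - m_{i+1}^2)/d_i, a_{i+1} = floor((a_0 + m_{i+1})/d_{i+1}):
  m_1 = 1*6 - 0 = 6, d_1 = (38 - 6^2)/1 = 2/1 = 2, a_1 = floor((6 + 6)/2) = 6.
  m_2 = 2*6 - 6 = 6, d_2 = (38 - 6^2)/2 = 2/2 = 1, a_2 = floor((6 + 6)/1) = 12.
  m_3 = 1*12 - 6 = 6, d_3 = (38 - 6^2)/1 = 2/1 = 2: (m_3, d_3) = (m_1, d_1) = (6, 2), so from here the quotients repeat a_1, a_2; the period length is 2.
Hence the expansion of sqrt(38) is a_0 = 6 followed by the repeating block 6, 12 (period 2).

[6; (6, 12)]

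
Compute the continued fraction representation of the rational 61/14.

Run the Euclidean algorithm on 61 and 14; the successive quotients are the partial quotients a_0, a_1, ... (each step inverts the fractional part left over by the previous one):
  61 = 4*14 + 5, so a_0 = 4.
  14 = 2*5 + 4, so a_1 = 2.
  5 = 1*4 + 1, so a_2 = 1.
  4 = 4*1 + 0, so a_3 = 4.
The remainder reaches 0 after 4 divisions, so the expansion has 4 partial quotients, read off in order.

[4; 2, 1, 4]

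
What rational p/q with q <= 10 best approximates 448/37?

109/9

Expand x = 448/37 as a continued fraction with the Euclidean algorithm:
  448 = 12*37 + 4, so a_0 = 12.
  37 = 9*4 + 1, so a_1 = 9.
  4 = 4*1 + 0, so a_2 = 4.
so x = [12; 9, 4].
Convergents (p_i = a_i*p_{i-1} + p_{i-2}, q_i = a_i*q_{i-1} + q_{i-2} with p_{-2}=0, p_{-1}=1, q_{-2}=1, q_{-1}=0), until the denominator exceeds 10:
  i=0: a_0=12, p_0 = 12*1 + 0 = 12, q_0 = 12*0 + 1 = 1.
  i=1: a_1=9, p_1 = 9*12 + 1 = 109, q_1 = 9*1 + 0 = 9.
  i=2: a_2=4, p_2 = 4*109 + 12 = 448, q_2 = 4*9 + 1 = 37.
q_2 = 37 > 10, so the last convergent with denominator <= 10 is p_1/q_1 = 109/9.
The closest fraction with denominator <= 10 is either p_1/q_1 or the intermediate fraction (k*p_1 + p_0)/(k*q_1 + q_0) with the largest k >= 1 whose denominator stays <= 10; these approach x as k grows, and every other convergent or intermediate fraction in range is farther away.
Largest k: floor((10 - q_0)/q_1) = floor((10 - 1)/9) = 1.
That gives (1*109 + 12)/(1*9 + 1) = 121/10.
Compare the errors: |x - 109/9| = |448*9 - 109*37|/(37*9) = 1/333, and |x - 121/10| = |448*10 - 121*37|/(37*10) = 3/370.
Cross-multiplying, 1*370 = 370 < 999 = 3*333, so 1/333 is smaller: the convergent 109/9 is closer to x than 121/10.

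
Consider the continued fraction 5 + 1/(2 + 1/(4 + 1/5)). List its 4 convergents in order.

5/1, 11/2, 49/9, 256/47

Using the convergent recurrence p_i = a_i*p_{i-1} + p_{i-2}, q_i = a_i*q_{i-1} + q_{i-2} with p_{-2}=0, p_{-1}=1, q_{-2}=1, q_{-1}=0:
  i=0: a_0=5, p_0 = 5*1 + 0 = 5, q_0 = 5*0 + 1 = 1.
  i=1: a_1=2, p_1 = 2*5 + 1 = 11, q_1 = 2*1 + 0 = 2.
  i=2: a_2=4, p_2 = 4*11 + 5 = 49, q_2 = 4*2 + 1 = 9.
  i=3: a_3=5, p_3 = 5*49 + 11 = 256, q_3 = 5*9 + 2 = 47.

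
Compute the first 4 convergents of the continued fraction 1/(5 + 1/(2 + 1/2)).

0/1, 1/5, 2/11, 5/27

Using the convergent recurrence p_i = a_i*p_{i-1} + p_{i-2}, q_i = a_i*q_{i-1} + q_{i-2} with p_{-2}=0, p_{-1}=1, q_{-2}=1, q_{-1}=0:
  i=0: a_0=0, p_0 = 0*1 + 0 = 0, q_0 = 0*0 + 1 = 1.
  i=1: a_1=5, p_1 = 5*0 + 1 = 1, q_1 = 5*1 + 0 = 5.
  i=2: a_2=2, p_2 = 2*1 + 0 = 2, q_2 = 2*5 + 1 = 11.
  i=3: a_3=2, p_3 = 2*2 + 1 = 5, q_3 = 2*11 + 5 = 27.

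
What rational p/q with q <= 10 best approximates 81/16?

51/10

Expand x = 81/16 as a continued fraction with the Euclidean algorithm:
  81 = 5*16 + 1, so a_0 = 5.
  16 = 16*1 + 0, so a_1 = 16.
so x = [5; 16].
Convergents (p_i = a_i*p_{i-1} + p_{i-2}, q_i = a_i*q_{i-1} + q_{i-2} with p_{-2}=0, p_{-1}=1, q_{-2}=1, q_{-1}=0), until the denominator exceeds 10:
  i=0: a_0=5, p_0 = 5*1 + 0 = 5, q_0 = 5*0 + 1 = 1.
  i=1: a_1=16, p_1 = 16*5 + 1 = 81, q_1 = 16*1 + 0 = 16.
q_1 = 16 > 10, so the last convergent with denominator <= 10 is p_0/q_0 = 5/1.
The closest fraction with denominator <= 10 is either p_0/q_0 or the intermediate fraction (k*p_0 + p_{-1})/(k*q_0 + q_{-1}) with the largest k >= 1 whose denominator stays <= 10; these approach x as k grows, and every other convergent or intermediate fraction in range is farther away.
Largest k: floor((10 - q_{-1})/q_0) = floor((10 - 0)/1) = 10 (using the seeds p_{-1} = 1, q_{-1} = 0).
That gives (10*5 + 1)/(10*1 + 0) = 51/10.
Compare the errors: |x - 5/1| = |81*1 - 5*16|/(16*1) = 1/16, and |x - 51/10| = |81*10 - 51*16|/(16*10) = 6/160.
Cross-multiplying, 6*16 = 96 < 160 = 1*160, so 6/160 is smaller: the intermediate fraction 51/10 is closer to x than 5/1.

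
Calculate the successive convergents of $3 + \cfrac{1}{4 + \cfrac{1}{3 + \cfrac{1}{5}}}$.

Using the convergent recurrence p_i = a_i*p_{i-1} + p_{i-2}, q_i = a_i*q_{i-1} + q_{i-2} with p_{-2}=0, p_{-1}=1, q_{-2}=1, q_{-1}=0:
  i=0: a_0=3, p_0 = 3*1 + 0 = 3, q_0 = 3*0 + 1 = 1.
  i=1: a_1=4, p_1 = 4*3 + 1 = 13, q_1 = 4*1 + 0 = 4.
  i=2: a_2=3, p_2 = 3*13 + 3 = 42, q_2 = 3*4 + 1 = 13.
  i=3: a_3=5, p_3 = 5*42 + 13 = 223, q_3 = 5*13 + 4 = 69.

3/1, 13/4, 42/13, 223/69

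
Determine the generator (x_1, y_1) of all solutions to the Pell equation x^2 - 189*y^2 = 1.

First expand sqrt(189) as a continued fraction. With x_i = (sqrt(189) + m_i)/d_i and (m_0, d_0) = (0, 1): a_0 = floor(sqrt(189)) = 13, since 13^2 = 169 <= 189 < 196 = 14^2.
Iterate m_{i+1} = d_i*a_i - m_i, d_{i+1} = (189 - m_{i+1}^2)/d_i, a_{i+1} = floor((a_0 + m_{i+1})/d_{i+1}):
  m_1 = 1*13 - 0 = 13, d_1 = (189 - 13^2)/1 = 20/1 = 20, a_1 = floor((13 + 13)/20) = 1.
  m_2 = 20*1 - 13 = 7, d_2 = (189 - 7^2)/20 = 140/20 = 7, a_2 = floor((13 + 7)/7) = 2.
  m_3 = 7*2 - 7 = 7, d_3 = (189 - 7^2)/7 = 140/7 = 20, a_3 = floor((13 + 7)/20) = 1.
  m_4 = 20*1 - 7 = 13, d_4 = (189 - 13^2)/20 = 20/20 = 1, a_4 = floor((13 + 13)/1) = 26.
  m_5 = 1*26 - 13 = 13, d_5 = (189 - 13^2)/1 = 20/1 = 20: (m_5, d_5) = (m_1, d_1) = (13, 20), so from here the quotients repeat a_1, ..., a_4; the period length is 4.
So sqrt(189) = [13; (1, 2, 1, 26)] with period length k = 4.
k is even, so the fundamental solution of x^2 - 189y^2 = 1 is (p_{k-1}, q_{k-1}) = (p_3, q_3); compute convergents through index 3.
Convergents (p_i = a_i*p_{i-1} + p_{i-2}, q_i = a_i*q_{i-1} + q_{i-2} with p_{-2}=0, p_{-1}=1, q_{-2}=1, q_{-1}=0):
  i=0: a_0=13, p_0 = 13*1 + 0 = 13, q_0 = 13*0 + 1 = 1.
  i=1: a_1=1, p_1 = 1*13 + 1 = 14, q_1 = 1*1 + 0 = 1.
  i=2: a_2=2, p_2 = 2*14 + 13 = 41, q_2 = 2*1 + 1 = 3.
  i=3: a_3=1, p_3 = 1*41 + 14 = 55, q_3 = 1*3 + 1 = 4.
Check: 55^2 - 189*4^2 = 3025 - 3024 = 1, so (x, y) = (55, 4) solves the equation, and by the theorem it is the least positive solution.

(x, y) = (55, 4)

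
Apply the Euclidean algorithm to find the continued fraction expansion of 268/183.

[1; 2, 6, 1, 1, 6]

Run the Euclidean algorithm on 268 and 183; the successive quotients are the partial quotients a_0, a_1, ... (each step inverts the fractional part left over by the previous one):
  268 = 1*183 + 85, so a_0 = 1.
  183 = 2*85 + 13, so a_1 = 2.
  85 = 6*13 + 7, so a_2 = 6.
  13 = 1*7 + 6, so a_3 = 1.
  7 = 1*6 + 1, so a_4 = 1.
  6 = 6*1 + 0, so a_5 = 6.
The remainder reaches 0 after 6 divisions, so the expansion has 6 partial quotients, read off in order.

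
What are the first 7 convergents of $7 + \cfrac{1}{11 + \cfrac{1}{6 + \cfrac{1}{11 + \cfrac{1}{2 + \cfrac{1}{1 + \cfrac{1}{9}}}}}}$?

Using the convergent recurrence p_i = a_i*p_{i-1} + p_{i-2}, q_i = a_i*q_{i-1} + q_{i-2} with p_{-2}=0, p_{-1}=1, q_{-2}=1, q_{-1}=0:
  i=0: a_0=7, p_0 = 7*1 + 0 = 7, q_0 = 7*0 + 1 = 1.
  i=1: a_1=11, p_1 = 11*7 + 1 = 78, q_1 = 11*1 + 0 = 11.
  i=2: a_2=6, p_2 = 6*78 + 7 = 475, q_2 = 6*11 + 1 = 67.
  i=3: a_3=11, p_3 = 11*475 + 78 = 5303, q_3 = 11*67 + 11 = 748.
  i=4: a_4=2, p_4 = 2*5303 + 475 = 11081, q_4 = 2*748 + 67 = 1563.
  i=5: a_5=1, p_5 = 1*11081 + 5303 = 16384, q_5 = 1*1563 + 748 = 2311.
  i=6: a_6=9, p_6 = 9*16384 + 11081 = 158537, q_6 = 9*2311 + 1563 = 22362.

7/1, 78/11, 475/67, 5303/748, 11081/1563, 16384/2311, 158537/22362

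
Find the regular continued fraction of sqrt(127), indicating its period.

[11; (3, 1, 2, 2, 7, 11, 7, 2, 2, 1, 3, 22)]

Write x_i = (sqrt(127) + m_i)/d_i with (m_0, d_0) = (0, 1). a_0 = floor(sqrt(127)) = 11, since 11^2 = 121 <= 127 < 144 = 12^2.
Iterate m_{i+1} = d_i*a_i - m_i, d_{i+1} = (127 - m_{i+1}^2)/d_i, a_{i+1} = floor((a_0 + m_{i+1})/d_{i+1}):
  m_1 = 1*11 - 0 = 11, d_1 = (127 - 11^2)/1 = 6/1 = 6, a_1 = floor((11 + 11)/6) = 3.
  m_2 = 6*3 - 11 = 7, d_2 = (127 - 7^2)/6 = 78/6 = 13, a_2 = floor((11 + 7)/13) = 1.
  m_3 = 13*1 - 7 = 6, d_3 = (127 - 6^2)/13 = 91/13 = 7, a_3 = floor((11 + 6)/7) = 2.
  m_4 = 7*2 - 6 = 8, d_4 = (127 - 8^2)/7 = 63/7 = 9, a_4 = floor((11 + 8)/9) = 2.
  m_5 = 9*2 - 8 = 10, d_5 = (127 - 10^2)/9 = 27/9 = 3, a_5 = floor((11 + 10)/3) = 7.
  m_6 = 3*7 - 10 = 11, d_6 = (127 - 11^2)/3 = 6/3 = 2, a_6 = floor((11 + 11)/2) = 11.
  m_7 = 2*11 - 11 = 11, d_7 = (127 - 11^2)/2 = 6/2 = 3, a_7 = floor((11 + 11)/3) = 7.
  m_8 = 3*7 - 11 = 10, d_8 = (127 - 10^2)/3 = 27/3 = 9, a_8 = floor((11 + 10)/9) = 2.
  m_9 = 9*2 - 10 = 8, d_9 = (127 - 8^2)/9 = 63/9 = 7, a_9 = floor((11 + 8)/7) = 2.
  m_10 = 7*2 - 8 = 6, d_10 = (127 - 6^2)/7 = 91/7 = 13, a_10 = floor((11 + 6)/13) = 1.
  m_11 = 13*1 - 6 = 7, d_11 = (127 - 7^2)/13 = 78/13 = 6, a_11 = floor((11 + 7)/6) = 3.
  m_12 = 6*3 - 7 = 11, d_12 = (127 - 11^2)/6 = 6/6 = 1, a_12 = floor((11 + 11)/1) = 22.
  m_13 = 1*22 - 11 = 11, d_13 = (127 - 11^2)/1 = 6/1 = 6: (m_13, d_13) = (m_1, d_1) = (11, 6), so from here the quotients repeat a_1, ..., a_12; the period length is 12.
Hence the expansion of sqrt(127) is a_0 = 11 followed by the repeating block 3, 1, 2, 2, 7, 11, 7, 2, 2, 1, 3, 22 (period 12).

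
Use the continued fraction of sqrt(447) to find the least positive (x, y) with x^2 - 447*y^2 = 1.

(x, y) = (148, 7)

First expand sqrt(447) as a continued fraction. With x_i = (sqrt(447) + m_i)/d_i and (m_0, d_0) = (0, 1): a_0 = floor(sqrt(447)) = 21, since 21^2 = 441 <= 447 < 484 = 22^2.
Iterate m_{i+1} = d_i*a_i - m_i, d_{i+1} = (447 - m_{i+1}^2)/d_i, a_{i+1} = floor((a_0 + m_{i+1})/d_{i+1}):
  m_1 = 1*21 - 0 = 21, d_1 = (447 - 21^2)/1 = 6/1 = 6, a_1 = floor((21 + 21)/6) = 7.
  m_2 = 6*7 - 21 = 21, d_2 = (447 - 21^2)/6 = 6/6 = 1, a_2 = floor((21 + 21)/1) = 42.
  m_3 = 1*42 - 21 = 21, d_3 = (447 - 21^2)/1 = 6/1 = 6: (m_3, d_3) = (m_1, d_1) = (21, 6), so from here the quotients repeat a_1, a_2; the period length is 2.
So sqrt(447) = [21; (7, 42)] with period length k = 2.
k is even, so the fundamental solution of x^2 - 447y^2 = 1 is (p_{k-1}, q_{k-1}) = (p_1, q_1); compute convergents through index 1.
Convergents (p_i = a_i*p_{i-1} + p_{i-2}, q_i = a_i*q_{i-1} + q_{i-2} with p_{-2}=0, p_{-1}=1, q_{-2}=1, q_{-1}=0):
  i=0: a_0=21, p_0 = 21*1 + 0 = 21, q_0 = 21*0 + 1 = 1.
  i=1: a_1=7, p_1 = 7*21 + 1 = 148, q_1 = 7*1 + 0 = 7.
Check: 148^2 - 447*7^2 = 21904 - 21903 = 1, so (x, y) = (148, 7) solves the equation, and by the theorem it is the least positive solution.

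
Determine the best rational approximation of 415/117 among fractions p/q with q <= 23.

Expand x = 415/117 as a continued fraction with the Euclidean algorithm:
  415 = 3*117 + 64, so a_0 = 3.
  117 = 1*64 + 53, so a_1 = 1.
  64 = 1*53 + 11, so a_2 = 1.
  53 = 4*11 + 9, so a_3 = 4.
  11 = 1*9 + 2, so a_4 = 1.
  9 = 4*2 + 1, so a_5 = 4.
  2 = 2*1 + 0, so a_6 = 2.
so x = [3; 1, 1, 4, 1, 4, 2].
Convergents (p_i = a_i*p_{i-1} + p_{i-2}, q_i = a_i*q_{i-1} + q_{i-2} with p_{-2}=0, p_{-1}=1, q_{-2}=1, q_{-1}=0), until the denominator exceeds 23:
  i=0: a_0=3, p_0 = 3*1 + 0 = 3, q_0 = 3*0 + 1 = 1.
  i=1: a_1=1, p_1 = 1*3 + 1 = 4, q_1 = 1*1 + 0 = 1.
  i=2: a_2=1, p_2 = 1*4 + 3 = 7, q_2 = 1*1 + 1 = 2.
  i=3: a_3=4, p_3 = 4*7 + 4 = 32, q_3 = 4*2 + 1 = 9.
  i=4: a_4=1, p_4 = 1*32 + 7 = 39, q_4 = 1*9 + 2 = 11.
  i=5: a_5=4, p_5 = 4*39 + 32 = 188, q_5 = 4*11 + 9 = 53.
q_5 = 53 > 23, so the last convergent with denominator <= 23 is p_4/q_4 = 39/11.
The closest fraction with denominator <= 23 is either p_4/q_4 or the intermediate fraction (k*p_4 + p_3)/(k*q_4 + q_3) with the largest k >= 1 whose denominator stays <= 23; these approach x as k grows, and every other convergent or intermediate fraction in range is farther away.
Largest k: floor((23 - q_3)/q_4) = floor((23 - 9)/11) = 1.
That gives (1*39 + 32)/(1*11 + 9) = 71/20.
Compare the errors: |x - 39/11| = |415*11 - 39*117|/(117*11) = 2/1287, and |x - 71/20| = |415*20 - 71*117|/(117*20) = 7/2340.
Cross-multiplying, 2*2340 = 4680 < 9009 = 7*1287, so 2/1287 is smaller: the convergent 39/11 is closer to x than 71/20.

39/11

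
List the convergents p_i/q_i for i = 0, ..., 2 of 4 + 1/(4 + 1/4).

4/1, 17/4, 72/17

Using the convergent recurrence p_i = a_i*p_{i-1} + p_{i-2}, q_i = a_i*q_{i-1} + q_{i-2} with p_{-2}=0, p_{-1}=1, q_{-2}=1, q_{-1}=0:
  i=0: a_0=4, p_0 = 4*1 + 0 = 4, q_0 = 4*0 + 1 = 1.
  i=1: a_1=4, p_1 = 4*4 + 1 = 17, q_1 = 4*1 + 0 = 4.
  i=2: a_2=4, p_2 = 4*17 + 4 = 72, q_2 = 4*4 + 1 = 17.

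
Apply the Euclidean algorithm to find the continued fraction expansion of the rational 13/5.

[2; 1, 1, 2]

Run the Euclidean algorithm on 13 and 5; the successive quotients are the partial quotients a_0, a_1, ... (each step inverts the fractional part left over by the previous one):
  13 = 2*5 + 3, so a_0 = 2.
  5 = 1*3 + 2, so a_1 = 1.
  3 = 1*2 + 1, so a_2 = 1.
  2 = 2*1 + 0, so a_3 = 2.
The remainder reaches 0 after 4 divisions, so the expansion has 4 partial quotients, read off in order.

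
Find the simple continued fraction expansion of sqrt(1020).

[31; (1, 14, 1, 62)]

Write x_i = (sqrt(1020) + m_i)/d_i with (m_0, d_0) = (0, 1). a_0 = floor(sqrt(1020)) = 31, since 31^2 = 961 <= 1020 < 1024 = 32^2.
Iterate m_{i+1} = d_i*a_i - m_i, d_{i+1} = (1020 - m_{i+1}^2)/d_i, a_{i+1} = floor((a_0 + m_{i+1})/d_{i+1}):
  m_1 = 1*31 - 0 = 31, d_1 = (1020 - 31^2)/1 = 59/1 = 59, a_1 = floor((31 + 31)/59) = 1.
  m_2 = 59*1 - 31 = 28, d_2 = (1020 - 28^2)/59 = 236/59 = 4, a_2 = floor((31 + 28)/4) = 14.
  m_3 = 4*14 - 28 = 28, d_3 = (1020 - 28^2)/4 = 236/4 = 59, a_3 = floor((31 + 28)/59) = 1.
  m_4 = 59*1 - 28 = 31, d_4 = (1020 - 31^2)/59 = 59/59 = 1, a_4 = floor((31 + 31)/1) = 62.
  m_5 = 1*62 - 31 = 31, d_5 = (1020 - 31^2)/1 = 59/1 = 59: (m_5, d_5) = (m_1, d_1) = (31, 59), so from here the quotients repeat a_1, ..., a_4; the period length is 4.
Hence the expansion of sqrt(1020) is a_0 = 31 followed by the repeating block 1, 14, 1, 62 (period 4).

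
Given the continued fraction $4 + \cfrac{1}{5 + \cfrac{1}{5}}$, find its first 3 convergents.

Using the convergent recurrence p_i = a_i*p_{i-1} + p_{i-2}, q_i = a_i*q_{i-1} + q_{i-2} with p_{-2}=0, p_{-1}=1, q_{-2}=1, q_{-1}=0:
  i=0: a_0=4, p_0 = 4*1 + 0 = 4, q_0 = 4*0 + 1 = 1.
  i=1: a_1=5, p_1 = 5*4 + 1 = 21, q_1 = 5*1 + 0 = 5.
  i=2: a_2=5, p_2 = 5*21 + 4 = 109, q_2 = 5*5 + 1 = 26.

4/1, 21/5, 109/26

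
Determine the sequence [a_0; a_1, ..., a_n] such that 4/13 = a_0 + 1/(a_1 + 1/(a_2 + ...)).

[0; 3, 4]

Run the Euclidean algorithm on 4 and 13; the successive quotients are the partial quotients a_0, a_1, ... (each step inverts the fractional part left over by the previous one):
  4 = 0*13 + 4, so a_0 = 0.
  13 = 3*4 + 1, so a_1 = 3.
  4 = 4*1 + 0, so a_2 = 4.
The remainder reaches 0 after 3 divisions, so the expansion has 3 partial quotients, read off in order.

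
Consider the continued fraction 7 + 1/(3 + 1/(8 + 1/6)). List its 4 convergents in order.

7/1, 22/3, 183/25, 1120/153

Using the convergent recurrence p_i = a_i*p_{i-1} + p_{i-2}, q_i = a_i*q_{i-1} + q_{i-2} with p_{-2}=0, p_{-1}=1, q_{-2}=1, q_{-1}=0:
  i=0: a_0=7, p_0 = 7*1 + 0 = 7, q_0 = 7*0 + 1 = 1.
  i=1: a_1=3, p_1 = 3*7 + 1 = 22, q_1 = 3*1 + 0 = 3.
  i=2: a_2=8, p_2 = 8*22 + 7 = 183, q_2 = 8*3 + 1 = 25.
  i=3: a_3=6, p_3 = 6*183 + 22 = 1120, q_3 = 6*25 + 3 = 153.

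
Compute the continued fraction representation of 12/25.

Run the Euclidean algorithm on 12 and 25; the successive quotients are the partial quotients a_0, a_1, ... (each step inverts the fractional part left over by the previous one):
  12 = 0*25 + 12, so a_0 = 0.
  25 = 2*12 + 1, so a_1 = 2.
  12 = 12*1 + 0, so a_2 = 12.
The remainder reaches 0 after 3 divisions, so the expansion has 3 partial quotients, read off in order.

[0; 2, 12]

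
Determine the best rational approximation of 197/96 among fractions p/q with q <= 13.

27/13

Expand x = 197/96 as a continued fraction with the Euclidean algorithm:
  197 = 2*96 + 5, so a_0 = 2.
  96 = 19*5 + 1, so a_1 = 19.
  5 = 5*1 + 0, so a_2 = 5.
so x = [2; 19, 5].
Convergents (p_i = a_i*p_{i-1} + p_{i-2}, q_i = a_i*q_{i-1} + q_{i-2} with p_{-2}=0, p_{-1}=1, q_{-2}=1, q_{-1}=0), until the denominator exceeds 13:
  i=0: a_0=2, p_0 = 2*1 + 0 = 2, q_0 = 2*0 + 1 = 1.
  i=1: a_1=19, p_1 = 19*2 + 1 = 39, q_1 = 19*1 + 0 = 19.
q_1 = 19 > 13, so the last convergent with denominator <= 13 is p_0/q_0 = 2/1.
The closest fraction with denominator <= 13 is either p_0/q_0 or the intermediate fraction (k*p_0 + p_{-1})/(k*q_0 + q_{-1}) with the largest k >= 1 whose denominator stays <= 13; these approach x as k grows, and every other convergent or intermediate fraction in range is farther away.
Largest k: floor((13 - q_{-1})/q_0) = floor((13 - 0)/1) = 13 (using the seeds p_{-1} = 1, q_{-1} = 0).
That gives (13*2 + 1)/(13*1 + 0) = 27/13.
Compare the errors: |x - 2/1| = |197*1 - 2*96|/(96*1) = 5/96, and |x - 27/13| = |197*13 - 27*96|/(96*13) = 31/1248.
Cross-multiplying, 31*96 = 2976 < 6240 = 5*1248, so 31/1248 is smaller: the intermediate fraction 27/13 is closer to x than 2/1.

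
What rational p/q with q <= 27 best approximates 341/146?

Expand x = 341/146 as a continued fraction with the Euclidean algorithm:
  341 = 2*146 + 49, so a_0 = 2.
  146 = 2*49 + 48, so a_1 = 2.
  49 = 1*48 + 1, so a_2 = 1.
  48 = 48*1 + 0, so a_3 = 48.
so x = [2; 2, 1, 48].
Convergents (p_i = a_i*p_{i-1} + p_{i-2}, q_i = a_i*q_{i-1} + q_{i-2} with p_{-2}=0, p_{-1}=1, q_{-2}=1, q_{-1}=0), until the denominator exceeds 27:
  i=0: a_0=2, p_0 = 2*1 + 0 = 2, q_0 = 2*0 + 1 = 1.
  i=1: a_1=2, p_1 = 2*2 + 1 = 5, q_1 = 2*1 + 0 = 2.
  i=2: a_2=1, p_2 = 1*5 + 2 = 7, q_2 = 1*2 + 1 = 3.
  i=3: a_3=48, p_3 = 48*7 + 5 = 341, q_3 = 48*3 + 2 = 146.
q_3 = 146 > 27, so the last convergent with denominator <= 27 is p_2/q_2 = 7/3.
The closest fraction with denominator <= 27 is either p_2/q_2 or the intermediate fraction (k*p_2 + p_1)/(k*q_2 + q_1) with the largest k >= 1 whose denominator stays <= 27; these approach x as k grows, and every other convergent or intermediate fraction in range is farther away.
Largest k: floor((27 - q_1)/q_2) = floor((27 - 2)/3) = 8.
That gives (8*7 + 5)/(8*3 + 2) = 61/26.
Compare the errors: |x - 7/3| = |341*3 - 7*146|/(146*3) = 1/438, and |x - 61/26| = |341*26 - 61*146|/(146*26) = 40/3796.
Cross-multiplying, 1*3796 = 3796 < 17520 = 40*438, so 1/438 is smaller: the convergent 7/3 is closer to x than 61/26.

7/3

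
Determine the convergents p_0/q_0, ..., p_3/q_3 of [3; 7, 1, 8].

3/1, 22/7, 25/8, 222/71

Using the convergent recurrence p_i = a_i*p_{i-1} + p_{i-2}, q_i = a_i*q_{i-1} + q_{i-2} with p_{-2}=0, p_{-1}=1, q_{-2}=1, q_{-1}=0:
  i=0: a_0=3, p_0 = 3*1 + 0 = 3, q_0 = 3*0 + 1 = 1.
  i=1: a_1=7, p_1 = 7*3 + 1 = 22, q_1 = 7*1 + 0 = 7.
  i=2: a_2=1, p_2 = 1*22 + 3 = 25, q_2 = 1*7 + 1 = 8.
  i=3: a_3=8, p_3 = 8*25 + 22 = 222, q_3 = 8*8 + 7 = 71.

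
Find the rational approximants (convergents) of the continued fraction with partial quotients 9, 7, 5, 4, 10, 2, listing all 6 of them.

9/1, 64/7, 329/36, 1380/151, 14129/1546, 29638/3243

Using the convergent recurrence p_i = a_i*p_{i-1} + p_{i-2}, q_i = a_i*q_{i-1} + q_{i-2} with p_{-2}=0, p_{-1}=1, q_{-2}=1, q_{-1}=0:
  i=0: a_0=9, p_0 = 9*1 + 0 = 9, q_0 = 9*0 + 1 = 1.
  i=1: a_1=7, p_1 = 7*9 + 1 = 64, q_1 = 7*1 + 0 = 7.
  i=2: a_2=5, p_2 = 5*64 + 9 = 329, q_2 = 5*7 + 1 = 36.
  i=3: a_3=4, p_3 = 4*329 + 64 = 1380, q_3 = 4*36 + 7 = 151.
  i=4: a_4=10, p_4 = 10*1380 + 329 = 14129, q_4 = 10*151 + 36 = 1546.
  i=5: a_5=2, p_5 = 2*14129 + 1380 = 29638, q_5 = 2*1546 + 151 = 3243.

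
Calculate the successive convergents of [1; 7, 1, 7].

Using the convergent recurrence p_i = a_i*p_{i-1} + p_{i-2}, q_i = a_i*q_{i-1} + q_{i-2} with p_{-2}=0, p_{-1}=1, q_{-2}=1, q_{-1}=0:
  i=0: a_0=1, p_0 = 1*1 + 0 = 1, q_0 = 1*0 + 1 = 1.
  i=1: a_1=7, p_1 = 7*1 + 1 = 8, q_1 = 7*1 + 0 = 7.
  i=2: a_2=1, p_2 = 1*8 + 1 = 9, q_2 = 1*7 + 1 = 8.
  i=3: a_3=7, p_3 = 7*9 + 8 = 71, q_3 = 7*8 + 7 = 63.

1/1, 8/7, 9/8, 71/63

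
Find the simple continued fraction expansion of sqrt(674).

Write x_i = (sqrt(674) + m_i)/d_i with (m_0, d_0) = (0, 1). a_0 = floor(sqrt(674)) = 25, since 25^2 = 625 <= 674 < 676 = 26^2.
Iterate m_{i+1} = d_i*a_i - m_i, d_{i+1} = (674 - m_{i+1}^2)/d_i, a_{i+1} = floor((a_0 + m_{i+1})/d_{i+1}):
  m_1 = 1*25 - 0 = 25, d_1 = (674 - 25^2)/1 = 49/1 = 49, a_1 = floor((25 + 25)/49) = 1.
  m_2 = 49*1 - 25 = 24, d_2 = (674 - 24^2)/49 = 98/49 = 2, a_2 = floor((25 + 24)/2) = 24.
  m_3 = 2*24 - 24 = 24, d_3 = (674 - 24^2)/2 = 98/2 = 49, a_3 = floor((25 + 24)/49) = 1.
  m_4 = 49*1 - 24 = 25, d_4 = (674 - 25^2)/49 = 49/49 = 1, a_4 = floor((25 + 25)/1) = 50.
  m_5 = 1*50 - 25 = 25, d_5 = (674 - 25^2)/1 = 49/1 = 49: (m_5, d_5) = (m_1, d_1) = (25, 49), so from here the quotients repeat a_1, ..., a_4; the period length is 4.
Hence the expansion of sqrt(674) is a_0 = 25 followed by the repeating block 1, 24, 1, 50 (period 4).

[25; (1, 24, 1, 50)]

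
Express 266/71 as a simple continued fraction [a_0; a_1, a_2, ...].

Run the Euclidean algorithm on 266 and 71; the successive quotients are the partial quotients a_0, a_1, ... (each step inverts the fractional part left over by the previous one):
  266 = 3*71 + 53, so a_0 = 3.
  71 = 1*53 + 18, so a_1 = 1.
  53 = 2*18 + 17, so a_2 = 2.
  18 = 1*17 + 1, so a_3 = 1.
  17 = 17*1 + 0, so a_4 = 17.
The remainder reaches 0 after 5 divisions, so the expansion has 5 partial quotients, read off in order.

[3; 1, 2, 1, 17]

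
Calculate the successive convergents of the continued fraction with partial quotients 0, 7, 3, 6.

0/1, 1/7, 3/22, 19/139

Using the convergent recurrence p_i = a_i*p_{i-1} + p_{i-2}, q_i = a_i*q_{i-1} + q_{i-2} with p_{-2}=0, p_{-1}=1, q_{-2}=1, q_{-1}=0:
  i=0: a_0=0, p_0 = 0*1 + 0 = 0, q_0 = 0*0 + 1 = 1.
  i=1: a_1=7, p_1 = 7*0 + 1 = 1, q_1 = 7*1 + 0 = 7.
  i=2: a_2=3, p_2 = 3*1 + 0 = 3, q_2 = 3*7 + 1 = 22.
  i=3: a_3=6, p_3 = 6*3 + 1 = 19, q_3 = 6*22 + 7 = 139.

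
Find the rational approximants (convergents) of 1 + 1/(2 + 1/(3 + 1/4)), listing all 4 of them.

1/1, 3/2, 10/7, 43/30

Using the convergent recurrence p_i = a_i*p_{i-1} + p_{i-2}, q_i = a_i*q_{i-1} + q_{i-2} with p_{-2}=0, p_{-1}=1, q_{-2}=1, q_{-1}=0:
  i=0: a_0=1, p_0 = 1*1 + 0 = 1, q_0 = 1*0 + 1 = 1.
  i=1: a_1=2, p_1 = 2*1 + 1 = 3, q_1 = 2*1 + 0 = 2.
  i=2: a_2=3, p_2 = 3*3 + 1 = 10, q_2 = 3*2 + 1 = 7.
  i=3: a_3=4, p_3 = 4*10 + 3 = 43, q_3 = 4*7 + 2 = 30.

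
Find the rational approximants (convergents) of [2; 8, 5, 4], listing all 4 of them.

2/1, 17/8, 87/41, 365/172

Using the convergent recurrence p_i = a_i*p_{i-1} + p_{i-2}, q_i = a_i*q_{i-1} + q_{i-2} with p_{-2}=0, p_{-1}=1, q_{-2}=1, q_{-1}=0:
  i=0: a_0=2, p_0 = 2*1 + 0 = 2, q_0 = 2*0 + 1 = 1.
  i=1: a_1=8, p_1 = 8*2 + 1 = 17, q_1 = 8*1 + 0 = 8.
  i=2: a_2=5, p_2 = 5*17 + 2 = 87, q_2 = 5*8 + 1 = 41.
  i=3: a_3=4, p_3 = 4*87 + 17 = 365, q_3 = 4*41 + 8 = 172.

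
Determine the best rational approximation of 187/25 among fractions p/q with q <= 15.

Expand x = 187/25 as a continued fraction with the Euclidean algorithm:
  187 = 7*25 + 12, so a_0 = 7.
  25 = 2*12 + 1, so a_1 = 2.
  12 = 12*1 + 0, so a_2 = 12.
so x = [7; 2, 12].
Convergents (p_i = a_i*p_{i-1} + p_{i-2}, q_i = a_i*q_{i-1} + q_{i-2} with p_{-2}=0, p_{-1}=1, q_{-2}=1, q_{-1}=0), until the denominator exceeds 15:
  i=0: a_0=7, p_0 = 7*1 + 0 = 7, q_0 = 7*0 + 1 = 1.
  i=1: a_1=2, p_1 = 2*7 + 1 = 15, q_1 = 2*1 + 0 = 2.
  i=2: a_2=12, p_2 = 12*15 + 7 = 187, q_2 = 12*2 + 1 = 25.
q_2 = 25 > 15, so the last convergent with denominator <= 15 is p_1/q_1 = 15/2.
The closest fraction with denominator <= 15 is either p_1/q_1 or the intermediate fraction (k*p_1 + p_0)/(k*q_1 + q_0) with the largest k >= 1 whose denominator stays <= 15; these approach x as k grows, and every other convergent or intermediate fraction in range is farther away.
Largest k: floor((15 - q_0)/q_1) = floor((15 - 1)/2) = 7.
That gives (7*15 + 7)/(7*2 + 1) = 112/15.
Compare the errors: |x - 15/2| = |187*2 - 15*25|/(25*2) = 1/50, and |x - 112/15| = |187*15 - 112*25|/(25*15) = 5/375.
Cross-multiplying, 5*50 = 250 < 375 = 1*375, so 5/375 is smaller: the intermediate fraction 112/15 is closer to x than 15/2.

112/15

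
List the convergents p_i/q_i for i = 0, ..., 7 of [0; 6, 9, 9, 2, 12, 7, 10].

Using the convergent recurrence p_i = a_i*p_{i-1} + p_{i-2}, q_i = a_i*q_{i-1} + q_{i-2} with p_{-2}=0, p_{-1}=1, q_{-2}=1, q_{-1}=0:
  i=0: a_0=0, p_0 = 0*1 + 0 = 0, q_0 = 0*0 + 1 = 1.
  i=1: a_1=6, p_1 = 6*0 + 1 = 1, q_1 = 6*1 + 0 = 6.
  i=2: a_2=9, p_2 = 9*1 + 0 = 9, q_2 = 9*6 + 1 = 55.
  i=3: a_3=9, p_3 = 9*9 + 1 = 82, q_3 = 9*55 + 6 = 501.
  i=4: a_4=2, p_4 = 2*82 + 9 = 173, q_4 = 2*501 + 55 = 1057.
  i=5: a_5=12, p_5 = 12*173 + 82 = 2158, q_5 = 12*1057 + 501 = 13185.
  i=6: a_6=7, p_6 = 7*2158 + 173 = 15279, q_6 = 7*13185 + 1057 = 93352.
  i=7: a_7=10, p_7 = 10*15279 + 2158 = 154948, q_7 = 10*93352 + 13185 = 946705.

0/1, 1/6, 9/55, 82/501, 173/1057, 2158/13185, 15279/93352, 154948/946705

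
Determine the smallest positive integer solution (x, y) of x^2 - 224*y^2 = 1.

(x, y) = (15, 1)

First expand sqrt(224) as a continued fraction. With x_i = (sqrt(224) + m_i)/d_i and (m_0, d_0) = (0, 1): a_0 = floor(sqrt(224)) = 14, since 14^2 = 196 <= 224 < 225 = 15^2.
Iterate m_{i+1} = d_i*a_i - m_i, d_{i+1} = (224 - m_{i+1}^2)/d_i, a_{i+1} = floor((a_0 + m_{i+1})/d_{i+1}):
  m_1 = 1*14 - 0 = 14, d_1 = (224 - 14^2)/1 = 28/1 = 28, a_1 = floor((14 + 14)/28) = 1.
  m_2 = 28*1 - 14 = 14, d_2 = (224 - 14^2)/28 = 28/28 = 1, a_2 = floor((14 + 14)/1) = 28.
  m_3 = 1*28 - 14 = 14, d_3 = (224 - 14^2)/1 = 28/1 = 28: (m_3, d_3) = (m_1, d_1) = (14, 28), so from here the quotients repeat a_1, a_2; the period length is 2.
So sqrt(224) = [14; (1, 28)] with period length k = 2.
k is even, so the fundamental solution of x^2 - 224y^2 = 1 is (p_{k-1}, q_{k-1}) = (p_1, q_1); compute convergents through index 1.
Convergents (p_i = a_i*p_{i-1} + p_{i-2}, q_i = a_i*q_{i-1} + q_{i-2} with p_{-2}=0, p_{-1}=1, q_{-2}=1, q_{-1}=0):
  i=0: a_0=14, p_0 = 14*1 + 0 = 14, q_0 = 14*0 + 1 = 1.
  i=1: a_1=1, p_1 = 1*14 + 1 = 15, q_1 = 1*1 + 0 = 1.
Check: 15^2 - 224*1^2 = 225 - 224 = 1, so (x, y) = (15, 1) solves the equation, and by the theorem it is the least positive solution.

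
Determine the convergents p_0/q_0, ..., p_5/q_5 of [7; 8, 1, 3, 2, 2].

7/1, 57/8, 64/9, 249/35, 562/79, 1373/193

Using the convergent recurrence p_i = a_i*p_{i-1} + p_{i-2}, q_i = a_i*q_{i-1} + q_{i-2} with p_{-2}=0, p_{-1}=1, q_{-2}=1, q_{-1}=0:
  i=0: a_0=7, p_0 = 7*1 + 0 = 7, q_0 = 7*0 + 1 = 1.
  i=1: a_1=8, p_1 = 8*7 + 1 = 57, q_1 = 8*1 + 0 = 8.
  i=2: a_2=1, p_2 = 1*57 + 7 = 64, q_2 = 1*8 + 1 = 9.
  i=3: a_3=3, p_3 = 3*64 + 57 = 249, q_3 = 3*9 + 8 = 35.
  i=4: a_4=2, p_4 = 2*249 + 64 = 562, q_4 = 2*35 + 9 = 79.
  i=5: a_5=2, p_5 = 2*562 + 249 = 1373, q_5 = 2*79 + 35 = 193.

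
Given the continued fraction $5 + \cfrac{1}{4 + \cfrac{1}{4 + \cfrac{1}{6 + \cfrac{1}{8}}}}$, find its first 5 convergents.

Using the convergent recurrence p_i = a_i*p_{i-1} + p_{i-2}, q_i = a_i*q_{i-1} + q_{i-2} with p_{-2}=0, p_{-1}=1, q_{-2}=1, q_{-1}=0:
  i=0: a_0=5, p_0 = 5*1 + 0 = 5, q_0 = 5*0 + 1 = 1.
  i=1: a_1=4, p_1 = 4*5 + 1 = 21, q_1 = 4*1 + 0 = 4.
  i=2: a_2=4, p_2 = 4*21 + 5 = 89, q_2 = 4*4 + 1 = 17.
  i=3: a_3=6, p_3 = 6*89 + 21 = 555, q_3 = 6*17 + 4 = 106.
  i=4: a_4=8, p_4 = 8*555 + 89 = 4529, q_4 = 8*106 + 17 = 865.

5/1, 21/4, 89/17, 555/106, 4529/865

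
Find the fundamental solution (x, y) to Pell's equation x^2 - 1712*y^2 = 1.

First expand sqrt(1712) as a continued fraction. With x_i = (sqrt(1712) + m_i)/d_i and (m_0, d_0) = (0, 1): a_0 = floor(sqrt(1712)) = 41, since 41^2 = 1681 <= 1712 < 1764 = 42^2.
Iterate m_{i+1} = d_i*a_i - m_i, d_{i+1} = (1712 - m_{i+1}^2)/d_i, a_{i+1} = floor((a_0 + m_{i+1})/d_{i+1}):
  m_1 = 1*41 - 0 = 41, d_1 = (1712 - 41^2)/1 = 31/1 = 31, a_1 = floor((41 + 41)/31) = 2.
  m_2 = 31*2 - 41 = 21, d_2 = (1712 - 21^2)/31 = 1271/31 = 41, a_2 = floor((41 + 21)/41) = 1.
  m_3 = 41*1 - 21 = 20, d_3 = (1712 - 20^2)/41 = 1312/41 = 32, a_3 = floor((41 + 20)/32) = 1.
  m_4 = 32*1 - 20 = 12, d_4 = (1712 - 12^2)/32 = 1568/32 = 49, a_4 = floor((41 + 12)/49) = 1.
  m_5 = 49*1 - 12 = 37, d_5 = (1712 - 37^2)/49 = 343/49 = 7, a_5 = floor((41 + 37)/7) = 11.
  m_6 = 7*11 - 37 = 40, d_6 = (1712 - 40^2)/7 = 112/7 = 16, a_6 = floor((41 + 40)/16) = 5.
  m_7 = 16*5 - 40 = 40, d_7 = (1712 - 40^2)/16 = 112/16 = 7, a_7 = floor((41 + 40)/7) = 11.
  m_8 = 7*11 - 40 = 37, d_8 = (1712 - 37^2)/7 = 343/7 = 49, a_8 = floor((41 + 37)/49) = 1.
  m_9 = 49*1 - 37 = 12, d_9 = (1712 - 12^2)/49 = 1568/49 = 32, a_9 = floor((41 + 12)/32) = 1.
  m_10 = 32*1 - 12 = 20, d_10 = (1712 - 20^2)/32 = 1312/32 = 41, a_10 = floor((41 + 20)/41) = 1.
  m_11 = 41*1 - 20 = 21, d_11 = (1712 - 21^2)/41 = 1271/41 = 31, a_11 = floor((41 + 21)/31) = 2.
  m_12 = 31*2 - 21 = 41, d_12 = (1712 - 41^2)/31 = 31/31 = 1, a_12 = floor((41 + 41)/1) = 82.
  m_13 = 1*82 - 41 = 41, d_13 = (1712 - 41^2)/1 = 31/1 = 31: (m_13, d_13) = (m_1, d_1) = (41, 31), so from here the quotients repeat a_1, ..., a_12; the period length is 12.
So sqrt(1712) = [41; (2, 1, 1, 1, 11, 5, 11, 1, 1, 1, 2, 82)] with period length k = 12.
k is even, so the fundamental solution of x^2 - 1712y^2 = 1 is (p_{k-1}, q_{k-1}) = (p_11, q_11); compute convergents through index 11.
Convergents (p_i = a_i*p_{i-1} + p_{i-2}, q_i = a_i*q_{i-1} + q_{i-2} with p_{-2}=0, p_{-1}=1, q_{-2}=1, q_{-1}=0):
  i=0: a_0=41, p_0 = 41*1 + 0 = 41, q_0 = 41*0 + 1 = 1.
  i=1: a_1=2, p_1 = 2*41 + 1 = 83, q_1 = 2*1 + 0 = 2.
  i=2: a_2=1, p_2 = 1*83 + 41 = 124, q_2 = 1*2 + 1 = 3.
  i=3: a_3=1, p_3 = 1*124 + 83 = 207, q_3 = 1*3 + 2 = 5.
  i=4: a_4=1, p_4 = 1*207 + 124 = 331, q_4 = 1*5 + 3 = 8.
  i=5: a_5=11, p_5 = 11*331 + 207 = 3848, q_5 = 11*8 + 5 = 93.
  i=6: a_6=5, p_6 = 5*3848 + 331 = 19571, q_6 = 5*93 + 8 = 473.
  i=7: a_7=11, p_7 = 11*19571 + 3848 = 219129, q_7 = 11*473 + 93 = 5296.
  i=8: a_8=1, p_8 = 1*219129 + 19571 = 238700, q_8 = 1*5296 + 473 = 5769.
  i=9: a_9=1, p_9 = 1*238700 + 219129 = 457829, q_9 = 1*5769 + 5296 = 11065.
  i=10: a_10=1, p_10 = 1*457829 + 238700 = 696529, q_10 = 1*11065 + 5769 = 16834.
  i=11: a_11=2, p_11 = 2*696529 + 457829 = 1850887, q_11 = 2*16834 + 11065 = 44733.
Check: 1850887^2 - 1712*44733^2 = 3425782686769 - 3425782686768 = 1, so (x, y) = (1850887, 44733) solves the equation, and by the theorem it is the least positive solution.

(x, y) = (1850887, 44733)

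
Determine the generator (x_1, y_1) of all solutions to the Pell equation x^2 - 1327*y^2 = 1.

(x, y) = (65024, 1785)

First expand sqrt(1327) as a continued fraction. With x_i = (sqrt(1327) + m_i)/d_i and (m_0, d_0) = (0, 1): a_0 = floor(sqrt(1327)) = 36, since 36^2 = 1296 <= 1327 < 1369 = 37^2.
Iterate m_{i+1} = d_i*a_i - m_i, d_{i+1} = (1327 - m_{i+1}^2)/d_i, a_{i+1} = floor((a_0 + m_{i+1})/d_{i+1}):
  m_1 = 1*36 - 0 = 36, d_1 = (1327 - 36^2)/1 = 31/1 = 31, a_1 = floor((36 + 36)/31) = 2.
  m_2 = 31*2 - 36 = 26, d_2 = (1327 - 26^2)/31 = 651/31 = 21, a_2 = floor((36 + 26)/21) = 2.
  m_3 = 21*2 - 26 = 16, d_3 = (1327 - 16^2)/21 = 1071/21 = 51, a_3 = floor((36 + 16)/51) = 1.
  m_4 = 51*1 - 16 = 35, d_4 = (1327 - 35^2)/51 = 102/51 = 2, a_4 = floor((36 + 35)/2) = 35.
  m_5 = 2*35 - 35 = 35, d_5 = (1327 - 35^2)/2 = 102/2 = 51, a_5 = floor((36 + 35)/51) = 1.
  m_6 = 51*1 - 35 = 16, d_6 = (1327 - 16^2)/51 = 1071/51 = 21, a_6 = floor((36 + 16)/21) = 2.
  m_7 = 21*2 - 16 = 26, d_7 = (1327 - 26^2)/21 = 651/21 = 31, a_7 = floor((36 + 26)/31) = 2.
  m_8 = 31*2 - 26 = 36, d_8 = (1327 - 36^2)/31 = 31/31 = 1, a_8 = floor((36 + 36)/1) = 72.
  m_9 = 1*72 - 36 = 36, d_9 = (1327 - 36^2)/1 = 31/1 = 31: (m_9, d_9) = (m_1, d_1) = (36, 31), so from here the quotients repeat a_1, ..., a_8; the period length is 8.
So sqrt(1327) = [36; (2, 2, 1, 35, 1, 2, 2, 72)] with period length k = 8.
k is even, so the fundamental solution of x^2 - 1327y^2 = 1 is (p_{k-1}, q_{k-1}) = (p_7, q_7); compute convergents through index 7.
Convergents (p_i = a_i*p_{i-1} + p_{i-2}, q_i = a_i*q_{i-1} + q_{i-2} with p_{-2}=0, p_{-1}=1, q_{-2}=1, q_{-1}=0):
  i=0: a_0=36, p_0 = 36*1 + 0 = 36, q_0 = 36*0 + 1 = 1.
  i=1: a_1=2, p_1 = 2*36 + 1 = 73, q_1 = 2*1 + 0 = 2.
  i=2: a_2=2, p_2 = 2*73 + 36 = 182, q_2 = 2*2 + 1 = 5.
  i=3: a_3=1, p_3 = 1*182 + 73 = 255, q_3 = 1*5 + 2 = 7.
  i=4: a_4=35, p_4 = 35*255 + 182 = 9107, q_4 = 35*7 + 5 = 250.
  i=5: a_5=1, p_5 = 1*9107 + 255 = 9362, q_5 = 1*250 + 7 = 257.
  i=6: a_6=2, p_6 = 2*9362 + 9107 = 27831, q_6 = 2*257 + 250 = 764.
  i=7: a_7=2, p_7 = 2*27831 + 9362 = 65024, q_7 = 2*764 + 257 = 1785.
Check: 65024^2 - 1327*1785^2 = 4228120576 - 4228120575 = 1, so (x, y) = (65024, 1785) solves the equation, and by the theorem it is the least positive solution.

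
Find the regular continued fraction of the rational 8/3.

[2; 1, 2]

Run the Euclidean algorithm on 8 and 3; the successive quotients are the partial quotients a_0, a_1, ... (each step inverts the fractional part left over by the previous one):
  8 = 2*3 + 2, so a_0 = 2.
  3 = 1*2 + 1, so a_1 = 1.
  2 = 2*1 + 0, so a_2 = 2.
The remainder reaches 0 after 3 divisions, so the expansion has 3 partial quotients, read off in order.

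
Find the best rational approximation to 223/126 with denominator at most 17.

23/13

Expand x = 223/126 as a continued fraction with the Euclidean algorithm:
  223 = 1*126 + 97, so a_0 = 1.
  126 = 1*97 + 29, so a_1 = 1.
  97 = 3*29 + 10, so a_2 = 3.
  29 = 2*10 + 9, so a_3 = 2.
  10 = 1*9 + 1, so a_4 = 1.
  9 = 9*1 + 0, so a_5 = 9.
so x = [1; 1, 3, 2, 1, 9].
Convergents (p_i = a_i*p_{i-1} + p_{i-2}, q_i = a_i*q_{i-1} + q_{i-2} with p_{-2}=0, p_{-1}=1, q_{-2}=1, q_{-1}=0), until the denominator exceeds 17:
  i=0: a_0=1, p_0 = 1*1 + 0 = 1, q_0 = 1*0 + 1 = 1.
  i=1: a_1=1, p_1 = 1*1 + 1 = 2, q_1 = 1*1 + 0 = 1.
  i=2: a_2=3, p_2 = 3*2 + 1 = 7, q_2 = 3*1 + 1 = 4.
  i=3: a_3=2, p_3 = 2*7 + 2 = 16, q_3 = 2*4 + 1 = 9.
  i=4: a_4=1, p_4 = 1*16 + 7 = 23, q_4 = 1*9 + 4 = 13.
  i=5: a_5=9, p_5 = 9*23 + 16 = 223, q_5 = 9*13 + 9 = 126.
q_5 = 126 > 17, so the last convergent with denominator <= 17 is p_4/q_4 = 23/13.
The closest fraction with denominator <= 17 is either p_4/q_4 or the intermediate fraction (k*p_4 + p_3)/(k*q_4 + q_3) with the largest k >= 1 whose denominator stays <= 17; these approach x as k grows, and every other convergent or intermediate fraction in range is farther away.
Largest k: floor((17 - q_3)/q_4) = floor((17 - 9)/13) = 0.
Since k = 0, no intermediate fraction beyond p_4/q_4 has denominator <= 17, so the convergent 23/13 is the closest (its error is |223*13 - 23*126|/(126*13) = 1/1638).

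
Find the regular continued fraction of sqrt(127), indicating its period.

[11; (3, 1, 2, 2, 7, 11, 7, 2, 2, 1, 3, 22)]

Write x_i = (sqrt(127) + m_i)/d_i with (m_0, d_0) = (0, 1). a_0 = floor(sqrt(127)) = 11, since 11^2 = 121 <= 127 < 144 = 12^2.
Iterate m_{i+1} = d_i*a_i - m_i, d_{i+1} = (127 - m_{i+1}^2)/d_i, a_{i+1} = floor((a_0 + m_{i+1})/d_{i+1}):
  m_1 = 1*11 - 0 = 11, d_1 = (127 - 11^2)/1 = 6/1 = 6, a_1 = floor((11 + 11)/6) = 3.
  m_2 = 6*3 - 11 = 7, d_2 = (127 - 7^2)/6 = 78/6 = 13, a_2 = floor((11 + 7)/13) = 1.
  m_3 = 13*1 - 7 = 6, d_3 = (127 - 6^2)/13 = 91/13 = 7, a_3 = floor((11 + 6)/7) = 2.
  m_4 = 7*2 - 6 = 8, d_4 = (127 - 8^2)/7 = 63/7 = 9, a_4 = floor((11 + 8)/9) = 2.
  m_5 = 9*2 - 8 = 10, d_5 = (127 - 10^2)/9 = 27/9 = 3, a_5 = floor((11 + 10)/3) = 7.
  m_6 = 3*7 - 10 = 11, d_6 = (127 - 11^2)/3 = 6/3 = 2, a_6 = floor((11 + 11)/2) = 11.
  m_7 = 2*11 - 11 = 11, d_7 = (127 - 11^2)/2 = 6/2 = 3, a_7 = floor((11 + 11)/3) = 7.
  m_8 = 3*7 - 11 = 10, d_8 = (127 - 10^2)/3 = 27/3 = 9, a_8 = floor((11 + 10)/9) = 2.
  m_9 = 9*2 - 10 = 8, d_9 = (127 - 8^2)/9 = 63/9 = 7, a_9 = floor((11 + 8)/7) = 2.
  m_10 = 7*2 - 8 = 6, d_10 = (127 - 6^2)/7 = 91/7 = 13, a_10 = floor((11 + 6)/13) = 1.
  m_11 = 13*1 - 6 = 7, d_11 = (127 - 7^2)/13 = 78/13 = 6, a_11 = floor((11 + 7)/6) = 3.
  m_12 = 6*3 - 7 = 11, d_12 = (127 - 11^2)/6 = 6/6 = 1, a_12 = floor((11 + 11)/1) = 22.
  m_13 = 1*22 - 11 = 11, d_13 = (127 - 11^2)/1 = 6/1 = 6: (m_13, d_13) = (m_1, d_1) = (11, 6), so from here the quotients repeat a_1, ..., a_12; the period length is 12.
Hence the expansion of sqrt(127) is a_0 = 11 followed by the repeating block 3, 1, 2, 2, 7, 11, 7, 2, 2, 1, 3, 22 (period 12).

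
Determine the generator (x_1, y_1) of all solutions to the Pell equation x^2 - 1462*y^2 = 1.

First expand sqrt(1462) as a continued fraction. With x_i = (sqrt(1462) + m_i)/d_i and (m_0, d_0) = (0, 1): a_0 = floor(sqrt(1462)) = 38, since 38^2 = 1444 <= 1462 < 1521 = 39^2.
Iterate m_{i+1} = d_i*a_i - m_i, d_{i+1} = (1462 - m_{i+1}^2)/d_i, a_{i+1} = floor((a_0 + m_{i+1})/d_{i+1}):
  m_1 = 1*38 - 0 = 38, d_1 = (1462 - 38^2)/1 = 18/1 = 18, a_1 = floor((38 + 38)/18) = 4.
  m_2 = 18*4 - 38 = 34, d_2 = (1462 - 34^2)/18 = 306/18 = 17, a_2 = floor((38 + 34)/17) = 4.
  m_3 = 17*4 - 34 = 34, d_3 = (1462 - 34^2)/17 = 306/17 = 18, a_3 = floor((38 + 34)/18) = 4.
  m_4 = 18*4 - 34 = 38, d_4 = (1462 - 38^2)/18 = 18/18 = 1, a_4 = floor((38 + 38)/1) = 76.
  m_5 = 1*76 - 38 = 38, d_5 = (1462 - 38^2)/1 = 18/1 = 18: (m_5, d_5) = (m_1, d_1) = (38, 18), so from here the quotients repeat a_1, ..., a_4; the period length is 4.
So sqrt(1462) = [38; (4, 4, 4, 76)] with period length k = 4.
k is even, so the fundamental solution of x^2 - 1462y^2 = 1 is (p_{k-1}, q_{k-1}) = (p_3, q_3); compute convergents through index 3.
Convergents (p_i = a_i*p_{i-1} + p_{i-2}, q_i = a_i*q_{i-1} + q_{i-2} with p_{-2}=0, p_{-1}=1, q_{-2}=1, q_{-1}=0):
  i=0: a_0=38, p_0 = 38*1 + 0 = 38, q_0 = 38*0 + 1 = 1.
  i=1: a_1=4, p_1 = 4*38 + 1 = 153, q_1 = 4*1 + 0 = 4.
  i=2: a_2=4, p_2 = 4*153 + 38 = 650, q_2 = 4*4 + 1 = 17.
  i=3: a_3=4, p_3 = 4*650 + 153 = 2753, q_3 = 4*17 + 4 = 72.
Check: 2753^2 - 1462*72^2 = 7579009 - 7579008 = 1, so (x, y) = (2753, 72) solves the equation, and by the theorem it is the least positive solution.

(x, y) = (2753, 72)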